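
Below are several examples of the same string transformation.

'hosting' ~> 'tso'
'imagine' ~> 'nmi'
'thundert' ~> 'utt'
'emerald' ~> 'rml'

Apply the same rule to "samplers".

Looking at the pairs, the operation is to sort the characters into reverse alphabetical order, then keep only the first 3 characters.
So "samplers" becomes "ssr".

ssr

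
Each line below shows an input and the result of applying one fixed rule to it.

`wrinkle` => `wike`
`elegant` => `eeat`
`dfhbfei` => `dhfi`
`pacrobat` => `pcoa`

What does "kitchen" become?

kthn

Each output is the input with this applied: keep every other character starting from the first (positions 1st, 3rd, 5th, ...).
Applying that to "kitchen" gives "kthn".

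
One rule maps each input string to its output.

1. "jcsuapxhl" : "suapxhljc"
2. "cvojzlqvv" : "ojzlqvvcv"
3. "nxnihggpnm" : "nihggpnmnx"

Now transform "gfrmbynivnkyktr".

The transformation: move the first 2 characters to the end (rotate left by 2).
Applying that to "gfrmbynivnkyktr" gives "rmbynivnkyktrgf".

rmbynivnkyktrgf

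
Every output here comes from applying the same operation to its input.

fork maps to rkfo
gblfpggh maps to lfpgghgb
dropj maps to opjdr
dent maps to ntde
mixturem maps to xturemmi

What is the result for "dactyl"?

Each output is the input with this applied: move the first 2 characters to the end (rotate left by 2).
On "dactyl" that produces "ctylda".

ctylda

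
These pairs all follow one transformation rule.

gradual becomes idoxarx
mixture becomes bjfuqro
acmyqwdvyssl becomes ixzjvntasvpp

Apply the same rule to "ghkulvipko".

ldehrisfmh

What's happening: shift every letter 3 places backward in the alphabet (wrapping around), then move the last character to the front.
For "ghkulvipko", step one produces "dehrisfmhl"; step two turns that into "ldehrisfmh".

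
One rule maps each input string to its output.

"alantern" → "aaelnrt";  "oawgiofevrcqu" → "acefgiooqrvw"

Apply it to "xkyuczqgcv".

Each output is the input with this applied: delete the last character, then sort the characters into alphabetical order.
"xkyuczqgcv" → "xkyuczqgc" → "ccgkquxyz".

ccgkquxyz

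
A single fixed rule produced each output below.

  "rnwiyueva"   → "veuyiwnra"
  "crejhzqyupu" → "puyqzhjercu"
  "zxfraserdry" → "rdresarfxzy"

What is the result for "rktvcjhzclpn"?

plczhjcvtkrn

Rule — move the last character to the front, then reverse the string.
Applying that to "rktvcjhzclpn" gives "plczhjcvtkrn".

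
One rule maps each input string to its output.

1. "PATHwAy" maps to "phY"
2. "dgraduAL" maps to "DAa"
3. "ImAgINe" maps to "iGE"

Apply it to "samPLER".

What's happening: keep one character in every 3, starting at position 1 (positions 1st, 4th, 7th, ...), then flip the case of every letter.
Working it through for "samPLER": intermediate "sPR", final "Spr".

Spr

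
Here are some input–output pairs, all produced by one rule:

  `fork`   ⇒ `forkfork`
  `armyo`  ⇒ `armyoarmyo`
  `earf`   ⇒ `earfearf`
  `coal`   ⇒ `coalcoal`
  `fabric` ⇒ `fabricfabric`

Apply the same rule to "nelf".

nelfnelf

In each case the input is transformed by: write the whole string twice.
For "nelf" the result is "nelfnelf".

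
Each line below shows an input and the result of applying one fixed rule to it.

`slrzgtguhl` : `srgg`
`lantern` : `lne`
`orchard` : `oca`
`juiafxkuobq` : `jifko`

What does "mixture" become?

The rule is to delete the last 2 characters, then keep every other character starting from the first (positions 1st, 3rd, 5th, ...).
"mixture" → "mixtu" → "mxu".

mxu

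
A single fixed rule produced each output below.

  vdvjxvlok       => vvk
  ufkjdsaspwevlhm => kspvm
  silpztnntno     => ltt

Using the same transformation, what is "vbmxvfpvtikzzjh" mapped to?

The rule is to keep one character in every 3, starting at position 3 (positions 3rd, 6th, 9th, ...).
"vbmxvfpvtikzzjh" → "mftzh".

mftzh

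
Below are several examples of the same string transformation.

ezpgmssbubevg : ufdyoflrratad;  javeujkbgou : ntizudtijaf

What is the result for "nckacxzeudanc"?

The pattern: move the last 2 characters to the front (rotate right by 2), then shift every letter 1 place backward in the alphabet (wrapping around).
Applying both steps to "nckacxzeudanc": "ncnckacxzeuda", then "mbmbjzbwydtcz".

mbmbjzbwydtcz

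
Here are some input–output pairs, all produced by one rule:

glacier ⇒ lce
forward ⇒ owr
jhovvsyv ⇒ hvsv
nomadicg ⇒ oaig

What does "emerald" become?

mrl

The transformation: keep every other character starting from the second (positions 2nd, 4th, 6th, ...).
On "emerald" that produces "mrl".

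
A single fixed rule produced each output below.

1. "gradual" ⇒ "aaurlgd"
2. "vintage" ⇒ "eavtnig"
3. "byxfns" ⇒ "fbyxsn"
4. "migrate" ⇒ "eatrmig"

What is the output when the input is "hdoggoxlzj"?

gdzxooljhg

Each output is the input with this applied: sort the characters into reverse alphabetical order, then move the last 2 characters to the front (rotate right by 2).
Applying both steps to "hdoggoxlzj": "zxooljhggd", then "gdzxooljhg".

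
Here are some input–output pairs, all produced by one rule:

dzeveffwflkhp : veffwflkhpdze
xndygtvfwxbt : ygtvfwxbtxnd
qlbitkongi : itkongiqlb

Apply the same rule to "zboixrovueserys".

Looking at the pairs, the operation is to move the first 3 characters to the end (rotate left by 3).
Applying that to "zboixrovueserys" gives "ixrovueseryszbo".

ixrovueseryszbo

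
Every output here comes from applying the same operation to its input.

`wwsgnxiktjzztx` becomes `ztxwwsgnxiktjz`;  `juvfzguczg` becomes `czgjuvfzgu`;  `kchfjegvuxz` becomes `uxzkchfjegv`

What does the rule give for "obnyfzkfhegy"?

egyobnyfzkfh

Each output is the input with this applied: move the last 3 characters to the front (rotate right by 3).
For "obnyfzkfhegy" the result is "egyobnyfzkfh".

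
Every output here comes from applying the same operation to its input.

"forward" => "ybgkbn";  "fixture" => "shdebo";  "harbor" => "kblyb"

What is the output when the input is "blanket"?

vkxuod

In each case the input is transformed by: shift every letter 10 places forward in the alphabet (wrapping around), then delete the first character.
"blanket" → "lvkxuod" → "vkxuod".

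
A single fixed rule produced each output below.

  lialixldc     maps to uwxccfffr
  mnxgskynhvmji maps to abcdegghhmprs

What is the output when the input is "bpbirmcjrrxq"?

vvwcdgjklllr

Rule — sort the characters into alphabetical order, then shift every letter 6 places backward in the alphabet (wrapping around).
On "bpbirmcjrrxq" that produces "vvwcdgjklllr".
(Check on "lialixldc": → "acdiilllx" → "uwxccfffr" ✓)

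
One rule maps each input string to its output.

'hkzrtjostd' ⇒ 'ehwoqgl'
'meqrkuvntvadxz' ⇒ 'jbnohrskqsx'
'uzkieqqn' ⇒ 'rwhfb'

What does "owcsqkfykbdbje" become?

The rule is to shift every letter 3 places backward in the alphabet (wrapping around), then delete the last 3 characters.
On "owcsqkfykbdbje": the first step gives "ltzpnhcvhyaygb", and the second then gives "ltzpnhcvhya".
(Check on "uzkieqqn": → "rwhfbnnk" → "rwhfb" ✓)

ltzpnhcvhya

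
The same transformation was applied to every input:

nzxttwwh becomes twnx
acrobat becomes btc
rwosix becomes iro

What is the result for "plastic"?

The rule is to move the first 3 characters to the end (rotate left by 3), then keep every other character starting from the second (positions 2nd, 4th, 6th, ...).
Doing the same to "plastic": "tcl".

tcl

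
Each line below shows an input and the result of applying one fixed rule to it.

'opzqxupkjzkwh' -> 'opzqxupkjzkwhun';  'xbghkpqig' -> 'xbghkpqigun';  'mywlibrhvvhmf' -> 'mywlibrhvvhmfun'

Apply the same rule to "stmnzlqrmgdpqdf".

stmnzlqrmgdpqdfun

The pattern: append "un".
Applying that to "stmnzlqrmgdpqdf" gives "stmnzlqrmgdpqdfun".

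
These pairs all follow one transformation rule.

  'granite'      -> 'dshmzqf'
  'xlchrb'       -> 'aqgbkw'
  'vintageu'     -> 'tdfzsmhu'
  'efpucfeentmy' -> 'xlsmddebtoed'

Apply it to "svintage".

The rule is to reverse the string, then shift every letter 1 place backward in the alphabet (wrapping around).
Applying that to "svintage" gives "dfzsmhur".

dfzsmhur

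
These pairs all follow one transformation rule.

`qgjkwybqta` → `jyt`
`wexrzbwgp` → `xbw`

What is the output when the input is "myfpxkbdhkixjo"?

The transformation: swap the first and last characters, then keep one character in every 3, starting at position 3 (positions 3rd, 6th, 9th, ...).
Starting from "myfpxkbdhkixjo": after the first operation, "oyfpxkbdhkixjm"; after the second, "fkhx".

fkhx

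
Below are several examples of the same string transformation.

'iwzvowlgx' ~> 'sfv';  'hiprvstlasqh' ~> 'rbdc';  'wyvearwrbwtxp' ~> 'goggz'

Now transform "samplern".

Each output is the input with this applied: shift every letter 10 places forward in the alphabet (wrapping around), then keep one character in every 3, starting at position 1 (positions 1st, 4th, 7th, ...).
"samplern" → "ckwzvobx" → "czb".
(Check on "hiprvstlasqh": → "rszbfcdvkcar" → "rbdc" ✓)

czb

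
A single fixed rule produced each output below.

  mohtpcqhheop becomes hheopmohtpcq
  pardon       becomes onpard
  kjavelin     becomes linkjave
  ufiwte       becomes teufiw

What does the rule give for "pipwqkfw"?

kfwpipwq

The rule is to move the first character to the end, then swap the front and back halves of the string.
Applying both steps to "pipwqkfw": "ipwqkfwp", then "kfwpipwq".
(Check on "ufiwte": → "fiwteu" → "teufiw" ✓)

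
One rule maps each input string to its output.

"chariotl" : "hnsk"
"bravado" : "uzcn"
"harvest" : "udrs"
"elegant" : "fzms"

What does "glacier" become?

The pattern: shift every letter 1 place backward in the alphabet (wrapping around), then keep only the last 4 characters.
"glacier" → "fkzbhdq" → "bhdq".

bhdq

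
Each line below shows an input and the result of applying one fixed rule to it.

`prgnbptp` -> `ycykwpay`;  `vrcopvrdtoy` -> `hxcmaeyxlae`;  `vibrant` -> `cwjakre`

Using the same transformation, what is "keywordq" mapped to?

The pattern: reverse the string, then shift every letter 9 places forward in the alphabet (wrapping around).
On "keywordq": the first step gives "qdrowyek", and the second then gives "zmaxfhnt".

zmaxfhnt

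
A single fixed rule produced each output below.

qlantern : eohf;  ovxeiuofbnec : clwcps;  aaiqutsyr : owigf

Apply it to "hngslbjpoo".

vuzxc

Each output is the input with this applied: keep every other character starting from the first (positions 1st, 3rd, 5th, ...), then shift every letter 12 places backward in the alphabet (wrapping around).
"hngslbjpoo" → "vuzxc".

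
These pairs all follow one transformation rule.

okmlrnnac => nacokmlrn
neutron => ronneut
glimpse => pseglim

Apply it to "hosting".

Rule — move the last 3 characters to the front (rotate right by 3).
Applying that to "hosting" gives "inghost".

inghost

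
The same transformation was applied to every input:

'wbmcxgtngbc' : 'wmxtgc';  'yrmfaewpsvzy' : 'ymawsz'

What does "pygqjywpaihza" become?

The rule is to keep every other character starting from the first (positions 1st, 3rd, 5th, ...).
Applying that to "pygqjywpaihza" gives "pgjwaha".

pgjwaha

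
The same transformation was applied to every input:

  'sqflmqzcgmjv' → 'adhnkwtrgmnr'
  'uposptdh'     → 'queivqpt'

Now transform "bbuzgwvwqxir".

The pattern: swap the front and back halves of the string, then shift every letter 1 place forward in the alphabet (wrapping around).
Working it through for "bbuzgwvwqxir": intermediate "vwqxirbbuzgw", final "wxryjsccvahx".

wxryjsccvahx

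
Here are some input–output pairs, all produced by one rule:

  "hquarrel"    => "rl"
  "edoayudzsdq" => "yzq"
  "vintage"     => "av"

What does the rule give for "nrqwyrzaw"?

The transformation: move the first 2 characters to the end (rotate left by 2), then keep one character in every 3, starting at position 3 (positions 3rd, 6th, 9th, ...).
Working it through for "nrqwyrzaw": intermediate "qwyrzawnr", final "yar".

yar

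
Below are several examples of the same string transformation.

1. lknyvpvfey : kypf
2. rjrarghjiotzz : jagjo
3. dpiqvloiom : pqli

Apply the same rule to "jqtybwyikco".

Rule — keep every other character starting from the second (positions 2nd, 4th, 6th, ...), then delete the last character.
Working it through for "jqtybwyikco": intermediate "qywic", final "qywi".

qywi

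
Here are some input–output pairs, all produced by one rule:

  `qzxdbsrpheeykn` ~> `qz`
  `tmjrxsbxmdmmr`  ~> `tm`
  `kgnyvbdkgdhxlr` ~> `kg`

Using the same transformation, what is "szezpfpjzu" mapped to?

In each case the input is transformed by: keep only the first 2 characters.
On "szezpfpjzu" that produces "sz".

sz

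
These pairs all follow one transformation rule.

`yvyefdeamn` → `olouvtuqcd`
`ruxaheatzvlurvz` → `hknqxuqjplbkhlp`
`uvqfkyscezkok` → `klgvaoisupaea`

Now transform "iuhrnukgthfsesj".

The transformation: shift every letter 10 places backward in the alphabet (wrapping around).
"iuhrnukgthfsesj" → "ykxhdkawjxviuiz".

ykxhdkawjxviuiz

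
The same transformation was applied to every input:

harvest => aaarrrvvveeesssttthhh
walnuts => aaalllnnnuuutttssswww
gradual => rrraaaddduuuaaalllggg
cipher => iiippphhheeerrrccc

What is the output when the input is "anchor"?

What's happening: move the first character to the end, then repeat every character 3 times.
Starting from "anchor": after the first operation, "nchora"; after the second, "nnnccchhhooorrraaa".

nnnccchhhooorrraaa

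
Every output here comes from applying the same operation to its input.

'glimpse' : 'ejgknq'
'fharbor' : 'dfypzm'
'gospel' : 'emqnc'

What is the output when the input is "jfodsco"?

hdmbqa

Rule — delete the last character, then shift every letter 2 places backward in the alphabet (wrapping around).
So "jfodsco" becomes "hdmbqa".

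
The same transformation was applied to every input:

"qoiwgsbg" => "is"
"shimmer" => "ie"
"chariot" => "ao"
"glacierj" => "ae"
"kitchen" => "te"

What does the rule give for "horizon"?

ro

What's happening: keep one character in every 3, starting at position 3 (positions 3rd, 6th, 9th, ...).
Doing the same to "horizon": "ro".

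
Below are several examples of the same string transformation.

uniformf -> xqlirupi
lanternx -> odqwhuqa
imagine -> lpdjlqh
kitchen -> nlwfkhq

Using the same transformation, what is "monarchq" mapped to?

prqdufkt

Each output is the input with this applied: shift every letter 3 places forward in the alphabet (wrapping around).
So "monarchq" becomes "prqdufkt".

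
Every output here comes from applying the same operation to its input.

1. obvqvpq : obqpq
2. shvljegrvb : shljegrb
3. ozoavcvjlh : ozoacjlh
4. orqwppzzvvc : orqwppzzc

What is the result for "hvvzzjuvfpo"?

What's happening: remove every "v".
Applying that to "hvvzzjuvfpo" gives "hzzjufpo".

hzzjufpo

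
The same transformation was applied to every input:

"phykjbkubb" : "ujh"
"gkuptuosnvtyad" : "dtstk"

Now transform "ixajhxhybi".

Each output is the input with this applied: keep one character in every 3, starting at position 2 (positions 2nd, 5th, 8th, ...), then reverse the string.
Applying both steps to "ixajhxhybi": "xhy", then "yhx".

yhx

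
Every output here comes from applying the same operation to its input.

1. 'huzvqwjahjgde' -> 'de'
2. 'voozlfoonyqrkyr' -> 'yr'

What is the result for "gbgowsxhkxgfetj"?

tj

What's happening: keep only the last 2 characters.
Applying that to "gbgowsxhkxgfetj" gives "tj".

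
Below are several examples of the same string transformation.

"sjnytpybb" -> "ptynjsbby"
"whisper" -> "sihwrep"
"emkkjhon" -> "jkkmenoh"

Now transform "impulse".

The rule is to reverse the string, then move the first 3 characters to the end (rotate left by 3).
Doing the same to "impulse": "upmiesl".

upmiesl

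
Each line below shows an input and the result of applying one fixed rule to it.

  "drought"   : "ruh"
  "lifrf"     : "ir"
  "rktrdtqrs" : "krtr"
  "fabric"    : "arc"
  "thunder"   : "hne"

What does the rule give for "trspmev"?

The pattern: keep every other character starting from the second (positions 2nd, 4th, 6th, ...).
So "trspmev" becomes "rpe".

rpe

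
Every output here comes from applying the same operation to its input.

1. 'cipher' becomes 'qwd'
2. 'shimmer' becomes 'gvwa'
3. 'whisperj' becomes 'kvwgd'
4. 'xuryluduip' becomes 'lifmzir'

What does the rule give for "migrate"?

In each case the input is transformed by: delete the last 3 characters, then shift every letter 12 places backward in the alphabet (wrapping around).
On "migrate": the first step gives "migr", and the second then gives "awuf".

awuf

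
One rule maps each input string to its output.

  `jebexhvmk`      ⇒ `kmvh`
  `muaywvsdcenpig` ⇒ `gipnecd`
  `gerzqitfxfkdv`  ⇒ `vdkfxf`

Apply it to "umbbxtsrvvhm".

mhvvrs

The pattern: take characters alternately from the front and the back (1st, last, 2nd, 2nd-last, ...), then keep every other character starting from the second (positions 2nd, 4th, 6th, ...).
On "umbbxtsrvvhm": the first step gives "ummhbvbvxrts", and the second then gives "mhvvrs".
(Check on "gerzqitfxfkdv": → "gvedrkzfqxift" → "vdkfxf" ✓)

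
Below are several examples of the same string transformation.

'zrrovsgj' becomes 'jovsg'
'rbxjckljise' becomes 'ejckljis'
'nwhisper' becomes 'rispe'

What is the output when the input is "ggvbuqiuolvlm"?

mbuqiuolvl

What's happening: delete the first 3 characters, then move the last character to the front.
Applying both steps to "ggvbuqiuolvlm": "buqiuolvlm", then "mbuqiuolvl".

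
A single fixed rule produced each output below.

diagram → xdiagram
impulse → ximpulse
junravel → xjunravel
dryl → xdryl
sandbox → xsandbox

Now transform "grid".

xgrid

Looking at the pairs, the operation is to prepend "x".
For "grid" the result is "xgrid".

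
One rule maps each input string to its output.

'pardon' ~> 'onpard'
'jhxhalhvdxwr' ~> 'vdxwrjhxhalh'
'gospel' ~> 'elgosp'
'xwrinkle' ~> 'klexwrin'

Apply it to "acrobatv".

Each output is the input with this applied: swap the front and back halves of the string, then move the first character to the end.
Starting from "acrobatv": after the first operation, "batvacro"; after the second, "atvacrob".

atvacrob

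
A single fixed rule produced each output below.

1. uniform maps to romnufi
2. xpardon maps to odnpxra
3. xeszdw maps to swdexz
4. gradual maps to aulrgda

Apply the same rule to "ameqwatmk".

What's happening: swap each adjacent pair of characters (1↔2, 3↔4, ...), then move the last 3 characters to the front (rotate right by 3).
On "ameqwatmk": the first step gives "maqeawmtk", and the second then gives "mtkmaqeaw".

mtkmaqeaw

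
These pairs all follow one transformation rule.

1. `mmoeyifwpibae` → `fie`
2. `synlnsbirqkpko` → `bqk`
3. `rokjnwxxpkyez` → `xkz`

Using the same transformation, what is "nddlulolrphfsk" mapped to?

ops

The pattern: keep one character in every 3, starting at position 1 (positions 1st, 4th, 7th, ...), then keep only the last 3 characters.
For "nddlulolrphfsk", step one produces "nlops"; step two turns that into "ops".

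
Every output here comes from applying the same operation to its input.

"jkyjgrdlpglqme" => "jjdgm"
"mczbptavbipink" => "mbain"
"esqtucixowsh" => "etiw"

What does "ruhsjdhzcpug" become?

rshp

Looking at the pairs, the operation is to keep one character in every 3, starting at position 1 (positions 1st, 4th, 7th, ...).
Doing the same to "ruhsjdhzcpug": "rshp".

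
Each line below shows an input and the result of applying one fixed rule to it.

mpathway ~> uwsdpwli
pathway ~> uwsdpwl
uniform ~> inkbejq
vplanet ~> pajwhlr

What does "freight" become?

pdceanb

The rule is to reverse the string, then shift every letter 4 places backward in the alphabet (wrapping around).
Working it through for "freight": intermediate "thgierf", final "pdceanb".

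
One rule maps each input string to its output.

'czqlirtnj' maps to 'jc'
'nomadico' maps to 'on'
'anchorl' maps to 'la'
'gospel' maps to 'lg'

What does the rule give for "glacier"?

rg

Looking at the pairs, the operation is to move the last character to the front, then keep only the first 2 characters.
Starting from "glacier": after the first operation, "rglacie"; after the second, "rg".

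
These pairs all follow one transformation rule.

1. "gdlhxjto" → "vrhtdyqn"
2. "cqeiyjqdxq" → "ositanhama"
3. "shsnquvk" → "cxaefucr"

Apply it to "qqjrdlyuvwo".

Each output is the input with this applied: move the first 2 characters to the end (rotate left by 2), then shift every letter 10 places forward in the alphabet (wrapping around).
Applying both steps to "qqjrdlyuvwo": "jrdlyuvwoqq", then "tbnviefgyaa".
(Check on "gdlhxjto": → "lhxjtogd" → "vrhtdyqn" ✓)

tbnviefgyaa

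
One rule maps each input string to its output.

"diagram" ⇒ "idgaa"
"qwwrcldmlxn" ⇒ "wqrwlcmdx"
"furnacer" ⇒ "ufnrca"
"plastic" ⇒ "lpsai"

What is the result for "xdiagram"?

dxairg

What's happening: swap each adjacent pair of characters (1↔2, 3↔4, ...), then delete the last 2 characters.
Starting from "xdiagram": after the first operation, "dxairgma"; after the second, "dxairg".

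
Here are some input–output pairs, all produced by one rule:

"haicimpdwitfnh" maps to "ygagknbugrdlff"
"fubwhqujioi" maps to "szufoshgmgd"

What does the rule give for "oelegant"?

cjceylrm

Looking at the pairs, the operation is to move the first character to the end, then shift every letter 2 places backward in the alphabet (wrapping around).
Working it through for "oelegant": intermediate "eleganto", final "cjceylrm".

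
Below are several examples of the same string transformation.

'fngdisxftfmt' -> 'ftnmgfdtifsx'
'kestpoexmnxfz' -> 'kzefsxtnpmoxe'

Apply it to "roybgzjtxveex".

The pattern: take characters alternately from the front and the back (1st, last, 2nd, 2nd-last, ...).
On "roybgzjtxveex" that produces "rxoeyebvgxztj".

rxoeyebvgxztj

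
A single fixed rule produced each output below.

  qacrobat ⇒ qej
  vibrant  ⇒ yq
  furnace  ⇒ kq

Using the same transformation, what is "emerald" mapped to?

cq

Looking at the pairs, the operation is to shift every letter 10 places backward in the alphabet (wrapping around), then keep one character in every 3, starting at position 2 (positions 2nd, 5th, 8th, ...).
Doing the same to "emerald": "cq".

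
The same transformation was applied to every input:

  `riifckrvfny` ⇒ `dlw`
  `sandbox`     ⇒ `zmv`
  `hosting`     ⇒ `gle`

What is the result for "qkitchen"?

Rule — shift every letter 2 places backward in the alphabet (wrapping around), then keep only the last 3 characters.
For "qkitchen" the result is "fcl".

fcl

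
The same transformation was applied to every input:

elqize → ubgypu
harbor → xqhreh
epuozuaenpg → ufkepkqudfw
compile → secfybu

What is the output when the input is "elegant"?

The transformation: shift every letter 10 places backward in the alphabet (wrapping around).
Applying that to "elegant" gives "ubuwqdj".

ubuwqdj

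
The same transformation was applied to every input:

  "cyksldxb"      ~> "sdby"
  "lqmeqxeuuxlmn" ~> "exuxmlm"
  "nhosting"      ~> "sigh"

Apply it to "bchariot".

aitc

What's happening: move the first 3 characters to the end (rotate left by 3), then keep every other character starting from the first (positions 1st, 3rd, 5th, ...).
On "bchariot": the first step gives "ariotbch", and the second then gives "aitc".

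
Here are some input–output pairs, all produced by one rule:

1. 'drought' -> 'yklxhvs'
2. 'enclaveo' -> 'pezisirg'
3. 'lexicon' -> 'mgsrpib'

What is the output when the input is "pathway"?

The transformation: move the first 3 characters to the end (rotate left by 3), then shift every letter 4 places forward in the alphabet (wrapping around).
On "pathway" that produces "laectex".

laectex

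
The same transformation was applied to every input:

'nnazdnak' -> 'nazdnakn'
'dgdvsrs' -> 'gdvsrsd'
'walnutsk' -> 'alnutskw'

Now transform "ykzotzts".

kzotztsy

The transformation: move the first character to the end.
Applying that to "ykzotzts" gives "kzotztsy".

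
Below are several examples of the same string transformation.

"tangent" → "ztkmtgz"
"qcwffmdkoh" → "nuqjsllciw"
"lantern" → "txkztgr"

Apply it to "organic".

iotgmxu

The transformation: reverse the string, then shift every letter 6 places forward in the alphabet (wrapping around).
Starting from "organic": after the first operation, "cinagro"; after the second, "iotgmxu".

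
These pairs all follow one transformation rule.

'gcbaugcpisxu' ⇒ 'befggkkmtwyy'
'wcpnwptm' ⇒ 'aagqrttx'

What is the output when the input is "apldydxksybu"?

bccefhhoptwy

What's happening: shift every letter 4 places forward in the alphabet (wrapping around), then sort the characters into alphabetical order.
On "apldydxksybu" that produces "bccefhhoptwy".
(Check on "wcpnwptm": → "agtratxq" → "aagqrttx" ✓)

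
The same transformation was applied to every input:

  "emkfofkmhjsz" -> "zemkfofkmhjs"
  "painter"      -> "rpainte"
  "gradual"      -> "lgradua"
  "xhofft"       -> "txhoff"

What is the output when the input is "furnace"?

efurnac

The pattern: move the last character to the front.
Doing the same to "furnace": "efurnac".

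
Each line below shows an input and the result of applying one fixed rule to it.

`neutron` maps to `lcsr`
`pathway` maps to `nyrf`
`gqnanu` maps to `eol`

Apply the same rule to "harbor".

fyp

In each case the input is transformed by: shift every letter 2 places backward in the alphabet (wrapping around), then delete the last 3 characters.
Working it through for "harbor": intermediate "fypzmp", final "fyp".
(Check on "neutron": → "lcsrpml" → "lcsr" ✓)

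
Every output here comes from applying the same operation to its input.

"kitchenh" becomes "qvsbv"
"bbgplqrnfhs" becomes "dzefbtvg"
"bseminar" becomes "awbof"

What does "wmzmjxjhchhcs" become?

axlxvqvvqg

Rule — shift every letter 12 places backward in the alphabet (wrapping around), then delete the first 3 characters.
Starting from "wmzmjxjhchhcs": after the first operation, "kanaxlxvqvvqg"; after the second, "axlxvqvvqg".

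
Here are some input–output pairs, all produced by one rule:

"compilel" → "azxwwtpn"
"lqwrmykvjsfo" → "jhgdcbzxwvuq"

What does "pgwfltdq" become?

The rule is to sort the characters into reverse alphabetical order, then shift every letter 11 places forward in the alphabet (wrapping around).
Working it through for "pgwfltdq": intermediate "wtqplgfd", final "hebawrqo".

hebawrqo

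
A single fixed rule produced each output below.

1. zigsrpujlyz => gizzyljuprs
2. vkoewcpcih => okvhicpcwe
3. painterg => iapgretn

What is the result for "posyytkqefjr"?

soprjfeqktyy

Rule — move the first 3 characters to the end (rotate left by 3), then reverse the string.
"posyytkqefjr" → "yytkqefjrpos" → "soprjfeqktyy".
(Check on "painterg": → "ntergpai" → "iapgretn" ✓)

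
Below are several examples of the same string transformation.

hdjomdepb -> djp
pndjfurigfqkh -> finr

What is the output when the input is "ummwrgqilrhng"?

Rule — sort the characters into alphabetical order, then keep one character in every 3, starting at position 3 (positions 3rd, 6th, 9th, ...).
"ummwrgqilrhng" → "gghilmmnqrruw" → "hmqu".

hmqu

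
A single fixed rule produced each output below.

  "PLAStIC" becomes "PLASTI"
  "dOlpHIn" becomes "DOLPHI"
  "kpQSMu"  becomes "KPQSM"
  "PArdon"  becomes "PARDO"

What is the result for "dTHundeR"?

The rule is to delete the last character, then convert every letter to uppercase.
For "dTHundeR", step one produces "dTHunde"; step two turns that into "DTHUNDE".
(Check on "PArdon": → "PArdo" → "PARDO" ✓)

DTHUNDE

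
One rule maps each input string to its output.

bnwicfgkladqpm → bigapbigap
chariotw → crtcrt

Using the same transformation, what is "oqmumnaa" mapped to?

The transformation: keep one character in every 3, starting at position 1 (positions 1st, 4th, 7th, ...), then write the whole string twice.
"oqmumnaa" → "oua" → "ouaoua".
(Check on "bnwicfgkladqpm": → "bigap" → "bigapbigap" ✓)

ouaoua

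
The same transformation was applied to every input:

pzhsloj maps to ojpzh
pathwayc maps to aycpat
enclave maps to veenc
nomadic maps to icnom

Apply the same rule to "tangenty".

What's happening: move the first 3 characters to the end (rotate left by 3), then delete the first 2 characters.
Applying both steps to "tangenty": "gentytan", then "ntytan".

ntytan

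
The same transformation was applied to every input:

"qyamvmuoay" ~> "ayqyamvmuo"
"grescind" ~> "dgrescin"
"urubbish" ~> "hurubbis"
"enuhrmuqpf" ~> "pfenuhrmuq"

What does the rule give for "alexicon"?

nalexico

Each output is the input with this applied: move the first 3 characters to the end (rotate left by 3), then swap the front and back halves of the string.
Applying both steps to "alexicon": "xiconale", then "nalexico".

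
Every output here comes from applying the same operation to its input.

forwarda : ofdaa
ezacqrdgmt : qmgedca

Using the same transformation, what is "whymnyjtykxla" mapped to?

In each case the input is transformed by: sort the characters into reverse alphabetical order, then delete the first 3 characters.
Doing the same to "whymnyjtykxla": "xwtnmlkjha".
(Check on "ezacqrdgmt": → "ztrqmgedca" → "qmgedca" ✓)

xwtnmlkjha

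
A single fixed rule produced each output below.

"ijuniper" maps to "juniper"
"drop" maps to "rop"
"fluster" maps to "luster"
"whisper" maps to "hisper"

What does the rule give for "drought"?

rought

In each case the input is transformed by: delete the first character.
"drought" → "rought".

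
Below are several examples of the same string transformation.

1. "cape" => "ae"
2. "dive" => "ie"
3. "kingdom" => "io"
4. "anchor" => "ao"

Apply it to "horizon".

oio

The transformation: keep only the vowels.
So "horizon" becomes "oio".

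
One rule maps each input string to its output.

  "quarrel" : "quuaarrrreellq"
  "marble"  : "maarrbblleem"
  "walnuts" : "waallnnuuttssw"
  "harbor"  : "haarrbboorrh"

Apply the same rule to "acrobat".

accrroobbaatta

What's happening: double every character, then move the first character to the end.
Applying both steps to "acrobat": "aaccrroobbaatt", then "accrroobbaatta".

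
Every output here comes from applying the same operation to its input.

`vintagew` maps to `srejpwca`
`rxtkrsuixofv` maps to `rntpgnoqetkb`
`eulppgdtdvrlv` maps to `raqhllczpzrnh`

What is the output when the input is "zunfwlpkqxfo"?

kvqjbshlgmtb

What's happening: move the last character to the front, then shift every letter 4 places backward in the alphabet (wrapping around).
Working it through for "zunfwlpkqxfo": intermediate "ozunfwlpkqxf", final "kvqjbshlgmtb".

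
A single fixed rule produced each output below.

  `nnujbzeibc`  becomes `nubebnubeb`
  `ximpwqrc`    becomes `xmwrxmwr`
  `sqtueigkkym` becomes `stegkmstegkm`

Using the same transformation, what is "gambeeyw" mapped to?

Rule — keep every other character starting from the first (positions 1st, 3rd, 5th, ...), then write the whole string twice.
For "gambeeyw", step one produces "gmey"; step two turns that into "gmeygmey".

gmeygmey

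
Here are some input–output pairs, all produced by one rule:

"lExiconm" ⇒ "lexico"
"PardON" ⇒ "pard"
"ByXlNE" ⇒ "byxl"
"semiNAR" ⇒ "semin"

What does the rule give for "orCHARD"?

orcha

The transformation: delete the last 2 characters, then convert every letter to lowercase.
"orCHARD" → "orCHA" → "orcha".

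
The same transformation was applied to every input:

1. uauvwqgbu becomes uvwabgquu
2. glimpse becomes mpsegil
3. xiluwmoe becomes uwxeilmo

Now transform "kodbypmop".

What's happening: sort the characters into alphabetical order, then move the last 3 characters to the front (rotate right by 3).
"kodbypmop" → "bdkmooppy" → "ppybdkmoo".

ppybdkmoo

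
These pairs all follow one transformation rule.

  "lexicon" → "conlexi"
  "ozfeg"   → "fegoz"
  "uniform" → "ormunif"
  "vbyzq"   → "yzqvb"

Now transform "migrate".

atemigr

Looking at the pairs, the operation is to move the last 3 characters to the front (rotate right by 3).
So "migrate" becomes "atemigr".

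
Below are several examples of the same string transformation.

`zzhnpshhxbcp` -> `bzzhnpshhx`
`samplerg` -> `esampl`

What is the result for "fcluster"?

tfclus

The transformation: delete the last 2 characters, then move the last character to the front.
For "fcluster", step one produces "fclust"; step two turns that into "tfclus".
(Check on "zzhnpshhxbcp": → "zzhnpshhxb" → "bzzhnpshhx" ✓)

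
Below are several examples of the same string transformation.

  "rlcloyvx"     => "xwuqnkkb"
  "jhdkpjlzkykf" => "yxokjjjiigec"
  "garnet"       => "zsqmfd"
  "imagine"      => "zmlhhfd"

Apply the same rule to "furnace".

The rule is to shift every letter 1 place backward in the alphabet (wrapping around), then sort the characters into reverse alphabetical order.
Working it through for "furnace": intermediate "etqmzbd", final "ztqmedb".

ztqmedb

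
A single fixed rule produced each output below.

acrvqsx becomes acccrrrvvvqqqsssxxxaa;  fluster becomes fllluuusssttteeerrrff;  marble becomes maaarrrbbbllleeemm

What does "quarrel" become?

quuuaaarrrrrreeelllqq

The transformation: repeat every character 3 times, then move the first 2 characters to the end (rotate left by 2).
Applying both steps to "quarrel": "qqquuuaaarrrrrreeelll", then "quuuaaarrrrrreeelllqq".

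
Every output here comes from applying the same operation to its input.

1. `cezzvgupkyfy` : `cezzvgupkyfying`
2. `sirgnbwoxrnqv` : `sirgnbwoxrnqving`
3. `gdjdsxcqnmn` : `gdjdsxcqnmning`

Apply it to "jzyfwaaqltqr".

Rule — append "ing".
For "jzyfwaaqltqr" the result is "jzyfwaaqltqring".

jzyfwaaqltqring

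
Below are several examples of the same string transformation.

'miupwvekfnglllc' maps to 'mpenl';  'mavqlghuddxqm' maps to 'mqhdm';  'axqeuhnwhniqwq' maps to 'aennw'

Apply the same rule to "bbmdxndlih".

bddh

Looking at the pairs, the operation is to keep one character in every 3, starting at position 1 (positions 1st, 4th, 7th, ...).
So "bbmdxndlih" becomes "bddh".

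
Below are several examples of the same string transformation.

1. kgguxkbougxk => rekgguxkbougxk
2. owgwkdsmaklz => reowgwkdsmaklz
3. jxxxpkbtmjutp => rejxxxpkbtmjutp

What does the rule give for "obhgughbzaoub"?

The transformation: prepend "re".
Applying that to "obhgughbzaoub" gives "reobhgughbzaoub".

reobhgughbzaoub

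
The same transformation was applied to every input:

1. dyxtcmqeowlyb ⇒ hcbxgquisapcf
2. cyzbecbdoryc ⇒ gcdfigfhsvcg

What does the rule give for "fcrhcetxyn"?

jgvlgixbcr

Rule — shift every letter 4 places forward in the alphabet (wrapping around).
"fcrhcetxyn" → "jgvlgixbcr".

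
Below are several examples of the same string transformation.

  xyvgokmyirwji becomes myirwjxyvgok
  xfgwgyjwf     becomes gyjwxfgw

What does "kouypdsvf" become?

pdsvkouy

The rule is to delete the last character, then swap the front and back halves of the string.
Applying both steps to "kouypdsvf": "kouypdsv", then "pdsvkouy".
(Check on "xfgwgyjwf": → "xfgwgyjw" → "gyjwxfgw" ✓)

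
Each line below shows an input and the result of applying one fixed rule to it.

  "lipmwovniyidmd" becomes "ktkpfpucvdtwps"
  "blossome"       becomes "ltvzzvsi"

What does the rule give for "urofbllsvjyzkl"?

Rule — shift every letter 7 places forward in the alphabet (wrapping around), then reverse the string.
Applying both steps to "urofbllsvjyzkl": "byvmisszcqfgrs", then "srgfqczssimvyb".

srgfqczssimvyb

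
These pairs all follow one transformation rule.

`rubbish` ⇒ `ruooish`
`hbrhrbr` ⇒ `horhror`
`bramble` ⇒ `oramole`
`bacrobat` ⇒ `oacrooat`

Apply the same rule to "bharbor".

The pattern: replace every "b" with "o".
"bharbor" → "oharoor".

oharoor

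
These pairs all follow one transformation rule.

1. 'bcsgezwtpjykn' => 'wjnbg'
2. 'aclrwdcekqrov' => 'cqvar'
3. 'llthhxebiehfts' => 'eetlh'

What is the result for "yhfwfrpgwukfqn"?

puqyw

The rule is to keep one character in every 3, starting at position 1 (positions 1st, 4th, 7th, ...), then move the last 3 characters to the front (rotate right by 3).
Applying both steps to "yhfwfrpgwukfqn": "ywpuq", then "puqyw".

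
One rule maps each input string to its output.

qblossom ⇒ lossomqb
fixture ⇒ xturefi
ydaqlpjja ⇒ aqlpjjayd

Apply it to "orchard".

chardor

In each case the input is transformed by: move the first 2 characters to the end (rotate left by 2).
Doing the same to "orchard": "chardor".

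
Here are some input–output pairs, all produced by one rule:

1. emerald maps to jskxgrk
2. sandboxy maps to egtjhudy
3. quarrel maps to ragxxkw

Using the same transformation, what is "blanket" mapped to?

Looking at the pairs, the operation is to shift every letter 6 places forward in the alphabet (wrapping around), then swap the first and last characters.
So "blanket" becomes "zrgtqkh".
(Check on "emerald": → "kskxgrj" → "jskxgrk" ✓)

zrgtqkh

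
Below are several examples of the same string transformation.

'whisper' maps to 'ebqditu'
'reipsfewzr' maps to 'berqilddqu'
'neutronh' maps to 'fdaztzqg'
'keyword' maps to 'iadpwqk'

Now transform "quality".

xufkcgm

Looking at the pairs, the operation is to move the first 3 characters to the end (rotate left by 3), then shift every letter 12 places forward in the alphabet (wrapping around).
On "quality": the first step gives "lityqua", and the second then gives "xufkcgm".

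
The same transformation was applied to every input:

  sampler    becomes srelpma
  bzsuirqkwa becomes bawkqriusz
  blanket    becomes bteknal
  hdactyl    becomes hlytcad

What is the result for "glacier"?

Rule — reverse the string, then move the last character to the front.
On "glacier" that produces "greical".

greical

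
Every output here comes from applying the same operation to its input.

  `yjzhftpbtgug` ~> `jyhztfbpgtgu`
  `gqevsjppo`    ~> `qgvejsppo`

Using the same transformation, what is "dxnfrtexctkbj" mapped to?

The pattern: swap each adjacent pair of characters (1↔2, 3↔4, ...).
Applying that to "dxnfrtexctkbj" gives "xdfntrxetcbkj".

xdfntrxetcbkj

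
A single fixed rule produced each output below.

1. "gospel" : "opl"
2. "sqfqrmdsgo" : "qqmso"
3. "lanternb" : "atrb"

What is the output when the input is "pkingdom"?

Looking at the pairs, the operation is to keep every other character starting from the second (positions 2nd, 4th, 6th, ...).
Applying that to "pkingdom" gives "kndm".

kndm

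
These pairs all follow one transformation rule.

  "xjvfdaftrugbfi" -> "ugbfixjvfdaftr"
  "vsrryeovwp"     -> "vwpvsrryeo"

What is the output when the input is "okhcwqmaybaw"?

Rule — swap the front and back halves of the string, then move the first 2 characters to the end (rotate left by 2).
Starting from "okhcwqmaybaw": after the first operation, "maybawokhcwq"; after the second, "ybawokhcwqma".

ybawokhcwqma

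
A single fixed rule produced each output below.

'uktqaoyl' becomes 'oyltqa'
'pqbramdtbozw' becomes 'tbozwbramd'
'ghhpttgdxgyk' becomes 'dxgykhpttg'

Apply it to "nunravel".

Rule — delete the first 2 characters, then swap the front and back halves of the string.
"nunravel" → "nravel" → "velnra".

velnra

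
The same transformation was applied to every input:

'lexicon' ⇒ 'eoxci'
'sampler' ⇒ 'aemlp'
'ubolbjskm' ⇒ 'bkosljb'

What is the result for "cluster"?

leuts

Each output is the input with this applied: take characters alternately from the front and the back (1st, last, 2nd, 2nd-last, ...), then delete the first 2 characters.
Starting from "cluster": after the first operation, "crleuts"; after the second, "leuts".
(Check on "lexicon": → "lneoxci" → "eoxci" ✓)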